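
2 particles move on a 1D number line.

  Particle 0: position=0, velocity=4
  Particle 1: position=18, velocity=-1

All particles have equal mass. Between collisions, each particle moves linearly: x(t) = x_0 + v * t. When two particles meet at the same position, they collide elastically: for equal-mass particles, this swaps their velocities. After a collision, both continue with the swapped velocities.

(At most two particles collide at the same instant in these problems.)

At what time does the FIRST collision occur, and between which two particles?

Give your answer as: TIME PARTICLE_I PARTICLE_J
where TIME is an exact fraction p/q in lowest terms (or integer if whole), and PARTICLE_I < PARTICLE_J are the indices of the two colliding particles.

Pair (0,1): pos 0,18 vel 4,-1 -> gap=18, closing at 5/unit, collide at t=18/5
Earliest collision: t=18/5 between 0 and 1

Answer: 18/5 0 1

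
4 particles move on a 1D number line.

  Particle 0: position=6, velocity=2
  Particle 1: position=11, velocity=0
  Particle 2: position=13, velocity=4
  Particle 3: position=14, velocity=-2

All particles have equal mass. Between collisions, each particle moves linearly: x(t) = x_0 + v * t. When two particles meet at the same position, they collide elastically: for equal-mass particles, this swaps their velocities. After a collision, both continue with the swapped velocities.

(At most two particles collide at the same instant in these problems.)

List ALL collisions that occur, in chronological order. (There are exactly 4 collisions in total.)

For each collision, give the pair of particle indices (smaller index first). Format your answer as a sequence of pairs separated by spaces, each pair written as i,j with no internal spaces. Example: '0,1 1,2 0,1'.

Collision at t=1/6: particles 2 and 3 swap velocities; positions: p0=19/3 p1=11 p2=41/3 p3=41/3; velocities now: v0=2 v1=0 v2=-2 v3=4
Collision at t=3/2: particles 1 and 2 swap velocities; positions: p0=9 p1=11 p2=11 p3=19; velocities now: v0=2 v1=-2 v2=0 v3=4
Collision at t=2: particles 0 and 1 swap velocities; positions: p0=10 p1=10 p2=11 p3=21; velocities now: v0=-2 v1=2 v2=0 v3=4
Collision at t=5/2: particles 1 and 2 swap velocities; positions: p0=9 p1=11 p2=11 p3=23; velocities now: v0=-2 v1=0 v2=2 v3=4

Answer: 2,3 1,2 0,1 1,2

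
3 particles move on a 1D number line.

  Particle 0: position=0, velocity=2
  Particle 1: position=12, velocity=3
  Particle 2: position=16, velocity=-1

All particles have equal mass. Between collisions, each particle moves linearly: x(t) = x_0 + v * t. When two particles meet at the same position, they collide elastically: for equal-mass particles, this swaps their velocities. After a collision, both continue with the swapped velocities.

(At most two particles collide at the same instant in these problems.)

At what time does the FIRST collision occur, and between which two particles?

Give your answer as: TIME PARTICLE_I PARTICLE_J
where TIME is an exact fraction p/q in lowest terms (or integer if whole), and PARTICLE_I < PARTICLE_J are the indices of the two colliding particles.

Pair (0,1): pos 0,12 vel 2,3 -> not approaching (rel speed -1 <= 0)
Pair (1,2): pos 12,16 vel 3,-1 -> gap=4, closing at 4/unit, collide at t=1
Earliest collision: t=1 between 1 and 2

Answer: 1 1 2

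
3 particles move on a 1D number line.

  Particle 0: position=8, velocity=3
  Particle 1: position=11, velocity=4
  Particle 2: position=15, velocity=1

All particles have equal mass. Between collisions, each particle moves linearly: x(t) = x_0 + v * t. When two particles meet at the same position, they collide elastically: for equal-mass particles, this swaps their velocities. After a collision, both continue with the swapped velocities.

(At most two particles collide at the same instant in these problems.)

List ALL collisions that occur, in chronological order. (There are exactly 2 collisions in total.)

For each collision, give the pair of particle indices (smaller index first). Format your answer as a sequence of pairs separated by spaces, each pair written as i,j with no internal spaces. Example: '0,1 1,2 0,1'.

Answer: 1,2 0,1

Derivation:
Collision at t=4/3: particles 1 and 2 swap velocities; positions: p0=12 p1=49/3 p2=49/3; velocities now: v0=3 v1=1 v2=4
Collision at t=7/2: particles 0 and 1 swap velocities; positions: p0=37/2 p1=37/2 p2=25; velocities now: v0=1 v1=3 v2=4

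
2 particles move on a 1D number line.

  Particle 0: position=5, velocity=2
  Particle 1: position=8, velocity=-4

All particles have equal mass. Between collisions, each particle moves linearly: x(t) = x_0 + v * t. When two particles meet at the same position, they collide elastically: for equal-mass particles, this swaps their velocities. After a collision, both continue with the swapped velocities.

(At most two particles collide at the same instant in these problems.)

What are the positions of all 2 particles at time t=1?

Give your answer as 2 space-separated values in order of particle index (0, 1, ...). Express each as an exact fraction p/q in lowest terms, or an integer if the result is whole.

Collision at t=1/2: particles 0 and 1 swap velocities; positions: p0=6 p1=6; velocities now: v0=-4 v1=2
Advance to t=1 (no further collisions before then); velocities: v0=-4 v1=2; positions = 4 7

Answer: 4 7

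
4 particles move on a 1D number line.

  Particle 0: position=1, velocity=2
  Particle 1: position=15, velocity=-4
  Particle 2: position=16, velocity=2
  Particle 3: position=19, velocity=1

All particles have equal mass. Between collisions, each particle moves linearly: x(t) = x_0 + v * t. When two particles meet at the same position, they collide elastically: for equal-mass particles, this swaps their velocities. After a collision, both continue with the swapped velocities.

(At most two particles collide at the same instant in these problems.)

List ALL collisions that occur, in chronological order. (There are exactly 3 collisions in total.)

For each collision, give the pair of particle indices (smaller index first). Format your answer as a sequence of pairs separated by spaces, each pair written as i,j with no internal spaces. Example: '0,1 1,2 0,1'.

Collision at t=7/3: particles 0 and 1 swap velocities; positions: p0=17/3 p1=17/3 p2=62/3 p3=64/3; velocities now: v0=-4 v1=2 v2=2 v3=1
Collision at t=3: particles 2 and 3 swap velocities; positions: p0=3 p1=7 p2=22 p3=22; velocities now: v0=-4 v1=2 v2=1 v3=2
Collision at t=18: particles 1 and 2 swap velocities; positions: p0=-57 p1=37 p2=37 p3=52; velocities now: v0=-4 v1=1 v2=2 v3=2

Answer: 0,1 2,3 1,2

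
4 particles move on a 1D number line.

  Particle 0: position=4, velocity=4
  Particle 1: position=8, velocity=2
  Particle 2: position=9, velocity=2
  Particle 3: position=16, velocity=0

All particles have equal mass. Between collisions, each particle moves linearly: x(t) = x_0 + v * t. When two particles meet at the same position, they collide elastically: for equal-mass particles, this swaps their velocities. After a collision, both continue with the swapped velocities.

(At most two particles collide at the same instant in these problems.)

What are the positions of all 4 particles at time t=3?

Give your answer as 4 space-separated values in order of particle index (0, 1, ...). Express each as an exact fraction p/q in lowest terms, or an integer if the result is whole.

Collision at t=2: particles 0 and 1 swap velocities; positions: p0=12 p1=12 p2=13 p3=16; velocities now: v0=2 v1=4 v2=2 v3=0
Collision at t=5/2: particles 1 and 2 swap velocities; positions: p0=13 p1=14 p2=14 p3=16; velocities now: v0=2 v1=2 v2=4 v3=0
Collision at t=3: particles 2 and 3 swap velocities; positions: p0=14 p1=15 p2=16 p3=16; velocities now: v0=2 v1=2 v2=0 v3=4
Advance to t=3 (no further collisions before then); velocities: v0=2 v1=2 v2=0 v3=4; positions = 14 15 16 16

Answer: 14 15 16 16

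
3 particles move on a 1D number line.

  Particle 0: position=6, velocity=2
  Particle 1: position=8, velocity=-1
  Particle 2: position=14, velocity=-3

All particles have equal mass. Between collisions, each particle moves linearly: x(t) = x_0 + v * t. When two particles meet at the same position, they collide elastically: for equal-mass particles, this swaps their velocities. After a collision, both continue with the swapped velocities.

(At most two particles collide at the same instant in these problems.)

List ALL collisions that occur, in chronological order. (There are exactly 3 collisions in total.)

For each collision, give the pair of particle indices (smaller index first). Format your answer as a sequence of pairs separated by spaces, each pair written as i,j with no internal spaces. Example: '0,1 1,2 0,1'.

Answer: 0,1 1,2 0,1

Derivation:
Collision at t=2/3: particles 0 and 1 swap velocities; positions: p0=22/3 p1=22/3 p2=12; velocities now: v0=-1 v1=2 v2=-3
Collision at t=8/5: particles 1 and 2 swap velocities; positions: p0=32/5 p1=46/5 p2=46/5; velocities now: v0=-1 v1=-3 v2=2
Collision at t=3: particles 0 and 1 swap velocities; positions: p0=5 p1=5 p2=12; velocities now: v0=-3 v1=-1 v2=2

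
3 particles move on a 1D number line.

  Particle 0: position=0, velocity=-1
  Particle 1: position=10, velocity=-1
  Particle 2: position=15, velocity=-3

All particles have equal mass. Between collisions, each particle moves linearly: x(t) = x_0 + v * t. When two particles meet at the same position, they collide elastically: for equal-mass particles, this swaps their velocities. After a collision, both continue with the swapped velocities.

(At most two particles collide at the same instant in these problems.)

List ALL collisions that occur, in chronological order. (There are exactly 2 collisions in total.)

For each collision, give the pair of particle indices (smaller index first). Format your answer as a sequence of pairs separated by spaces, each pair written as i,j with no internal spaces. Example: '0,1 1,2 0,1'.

Answer: 1,2 0,1

Derivation:
Collision at t=5/2: particles 1 and 2 swap velocities; positions: p0=-5/2 p1=15/2 p2=15/2; velocities now: v0=-1 v1=-3 v2=-1
Collision at t=15/2: particles 0 and 1 swap velocities; positions: p0=-15/2 p1=-15/2 p2=5/2; velocities now: v0=-3 v1=-1 v2=-1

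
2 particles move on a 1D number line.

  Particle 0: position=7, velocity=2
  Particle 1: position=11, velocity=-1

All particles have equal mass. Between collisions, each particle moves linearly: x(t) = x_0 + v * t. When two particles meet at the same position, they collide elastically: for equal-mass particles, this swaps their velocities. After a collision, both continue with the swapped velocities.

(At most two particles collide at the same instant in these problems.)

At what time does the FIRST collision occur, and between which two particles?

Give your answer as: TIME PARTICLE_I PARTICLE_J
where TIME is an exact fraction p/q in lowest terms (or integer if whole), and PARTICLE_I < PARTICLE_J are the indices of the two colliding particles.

Answer: 4/3 0 1

Derivation:
Pair (0,1): pos 7,11 vel 2,-1 -> gap=4, closing at 3/unit, collide at t=4/3
Earliest collision: t=4/3 between 0 and 1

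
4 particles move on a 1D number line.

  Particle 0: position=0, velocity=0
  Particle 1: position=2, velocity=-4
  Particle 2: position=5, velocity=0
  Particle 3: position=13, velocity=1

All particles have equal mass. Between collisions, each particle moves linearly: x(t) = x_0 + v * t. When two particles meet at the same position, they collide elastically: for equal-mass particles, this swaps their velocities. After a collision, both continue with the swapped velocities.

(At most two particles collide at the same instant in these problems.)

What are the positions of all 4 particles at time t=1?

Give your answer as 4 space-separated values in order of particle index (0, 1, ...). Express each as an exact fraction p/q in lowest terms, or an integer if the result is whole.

Collision at t=1/2: particles 0 and 1 swap velocities; positions: p0=0 p1=0 p2=5 p3=27/2; velocities now: v0=-4 v1=0 v2=0 v3=1
Advance to t=1 (no further collisions before then); velocities: v0=-4 v1=0 v2=0 v3=1; positions = -2 0 5 14

Answer: -2 0 5 14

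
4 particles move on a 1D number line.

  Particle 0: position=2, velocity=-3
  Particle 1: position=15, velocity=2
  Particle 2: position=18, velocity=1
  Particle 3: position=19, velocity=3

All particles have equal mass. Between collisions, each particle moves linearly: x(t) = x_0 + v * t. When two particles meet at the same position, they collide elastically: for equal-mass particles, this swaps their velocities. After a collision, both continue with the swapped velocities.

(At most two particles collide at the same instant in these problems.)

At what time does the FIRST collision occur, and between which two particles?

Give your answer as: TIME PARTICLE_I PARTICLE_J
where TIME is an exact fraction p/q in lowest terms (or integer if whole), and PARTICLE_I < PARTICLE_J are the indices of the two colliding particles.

Answer: 3 1 2

Derivation:
Pair (0,1): pos 2,15 vel -3,2 -> not approaching (rel speed -5 <= 0)
Pair (1,2): pos 15,18 vel 2,1 -> gap=3, closing at 1/unit, collide at t=3
Pair (2,3): pos 18,19 vel 1,3 -> not approaching (rel speed -2 <= 0)
Earliest collision: t=3 between 1 and 2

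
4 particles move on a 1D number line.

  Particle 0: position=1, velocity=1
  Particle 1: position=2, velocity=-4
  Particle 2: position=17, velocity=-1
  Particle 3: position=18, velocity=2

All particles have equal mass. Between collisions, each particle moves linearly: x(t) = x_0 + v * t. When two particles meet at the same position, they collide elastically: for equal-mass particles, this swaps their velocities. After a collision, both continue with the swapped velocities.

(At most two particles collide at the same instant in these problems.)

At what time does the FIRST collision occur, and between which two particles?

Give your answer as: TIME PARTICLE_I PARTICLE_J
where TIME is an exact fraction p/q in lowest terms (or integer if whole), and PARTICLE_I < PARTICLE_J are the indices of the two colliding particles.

Pair (0,1): pos 1,2 vel 1,-4 -> gap=1, closing at 5/unit, collide at t=1/5
Pair (1,2): pos 2,17 vel -4,-1 -> not approaching (rel speed -3 <= 0)
Pair (2,3): pos 17,18 vel -1,2 -> not approaching (rel speed -3 <= 0)
Earliest collision: t=1/5 between 0 and 1

Answer: 1/5 0 1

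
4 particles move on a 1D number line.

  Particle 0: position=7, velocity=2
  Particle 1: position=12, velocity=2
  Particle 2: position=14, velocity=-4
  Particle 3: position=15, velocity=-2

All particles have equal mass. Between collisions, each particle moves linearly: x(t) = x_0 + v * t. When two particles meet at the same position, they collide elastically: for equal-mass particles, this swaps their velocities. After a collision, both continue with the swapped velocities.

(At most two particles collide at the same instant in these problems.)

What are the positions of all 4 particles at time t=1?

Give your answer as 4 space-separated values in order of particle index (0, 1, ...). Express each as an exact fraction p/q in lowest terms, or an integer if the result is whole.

Answer: 9 10 13 14

Derivation:
Collision at t=1/3: particles 1 and 2 swap velocities; positions: p0=23/3 p1=38/3 p2=38/3 p3=43/3; velocities now: v0=2 v1=-4 v2=2 v3=-2
Collision at t=3/4: particles 2 and 3 swap velocities; positions: p0=17/2 p1=11 p2=27/2 p3=27/2; velocities now: v0=2 v1=-4 v2=-2 v3=2
Advance to t=1 (no further collisions before then); velocities: v0=2 v1=-4 v2=-2 v3=2; positions = 9 10 13 14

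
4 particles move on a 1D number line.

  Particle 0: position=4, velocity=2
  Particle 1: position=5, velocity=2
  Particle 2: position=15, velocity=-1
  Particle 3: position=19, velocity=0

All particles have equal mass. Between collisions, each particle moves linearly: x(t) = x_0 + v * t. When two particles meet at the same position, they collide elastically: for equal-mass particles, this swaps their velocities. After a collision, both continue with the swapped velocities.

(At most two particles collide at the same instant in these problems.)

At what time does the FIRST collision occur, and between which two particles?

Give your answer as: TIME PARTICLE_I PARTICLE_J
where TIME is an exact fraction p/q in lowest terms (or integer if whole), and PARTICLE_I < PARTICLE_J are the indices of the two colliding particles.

Answer: 10/3 1 2

Derivation:
Pair (0,1): pos 4,5 vel 2,2 -> not approaching (rel speed 0 <= 0)
Pair (1,2): pos 5,15 vel 2,-1 -> gap=10, closing at 3/unit, collide at t=10/3
Pair (2,3): pos 15,19 vel -1,0 -> not approaching (rel speed -1 <= 0)
Earliest collision: t=10/3 between 1 and 2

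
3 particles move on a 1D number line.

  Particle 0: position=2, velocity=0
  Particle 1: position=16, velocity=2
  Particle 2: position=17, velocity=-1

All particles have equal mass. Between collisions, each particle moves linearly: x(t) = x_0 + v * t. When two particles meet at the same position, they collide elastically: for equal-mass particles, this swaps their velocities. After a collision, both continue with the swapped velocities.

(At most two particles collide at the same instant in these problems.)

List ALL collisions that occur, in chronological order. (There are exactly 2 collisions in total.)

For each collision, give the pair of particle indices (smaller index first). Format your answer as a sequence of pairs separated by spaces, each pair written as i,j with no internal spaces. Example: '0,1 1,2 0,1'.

Collision at t=1/3: particles 1 and 2 swap velocities; positions: p0=2 p1=50/3 p2=50/3; velocities now: v0=0 v1=-1 v2=2
Collision at t=15: particles 0 and 1 swap velocities; positions: p0=2 p1=2 p2=46; velocities now: v0=-1 v1=0 v2=2

Answer: 1,2 0,1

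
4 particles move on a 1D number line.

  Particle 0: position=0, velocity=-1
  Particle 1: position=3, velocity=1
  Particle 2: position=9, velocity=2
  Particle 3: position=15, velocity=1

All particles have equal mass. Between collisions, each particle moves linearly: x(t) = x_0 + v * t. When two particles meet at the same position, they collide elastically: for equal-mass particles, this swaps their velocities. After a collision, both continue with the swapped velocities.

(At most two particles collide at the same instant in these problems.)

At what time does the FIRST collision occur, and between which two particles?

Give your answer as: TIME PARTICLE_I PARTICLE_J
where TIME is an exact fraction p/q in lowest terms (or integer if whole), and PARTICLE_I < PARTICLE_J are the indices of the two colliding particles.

Answer: 6 2 3

Derivation:
Pair (0,1): pos 0,3 vel -1,1 -> not approaching (rel speed -2 <= 0)
Pair (1,2): pos 3,9 vel 1,2 -> not approaching (rel speed -1 <= 0)
Pair (2,3): pos 9,15 vel 2,1 -> gap=6, closing at 1/unit, collide at t=6
Earliest collision: t=6 between 2 and 3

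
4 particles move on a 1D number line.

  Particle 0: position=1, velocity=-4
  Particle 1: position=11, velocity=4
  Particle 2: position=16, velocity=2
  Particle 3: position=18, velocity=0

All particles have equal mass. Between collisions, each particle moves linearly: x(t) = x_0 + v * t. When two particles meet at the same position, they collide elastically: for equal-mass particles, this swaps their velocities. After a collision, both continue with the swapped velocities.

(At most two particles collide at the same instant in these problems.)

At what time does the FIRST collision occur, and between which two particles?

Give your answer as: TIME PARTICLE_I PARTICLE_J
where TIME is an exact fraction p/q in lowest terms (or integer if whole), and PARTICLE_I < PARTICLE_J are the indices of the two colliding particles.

Answer: 1 2 3

Derivation:
Pair (0,1): pos 1,11 vel -4,4 -> not approaching (rel speed -8 <= 0)
Pair (1,2): pos 11,16 vel 4,2 -> gap=5, closing at 2/unit, collide at t=5/2
Pair (2,3): pos 16,18 vel 2,0 -> gap=2, closing at 2/unit, collide at t=1
Earliest collision: t=1 between 2 and 3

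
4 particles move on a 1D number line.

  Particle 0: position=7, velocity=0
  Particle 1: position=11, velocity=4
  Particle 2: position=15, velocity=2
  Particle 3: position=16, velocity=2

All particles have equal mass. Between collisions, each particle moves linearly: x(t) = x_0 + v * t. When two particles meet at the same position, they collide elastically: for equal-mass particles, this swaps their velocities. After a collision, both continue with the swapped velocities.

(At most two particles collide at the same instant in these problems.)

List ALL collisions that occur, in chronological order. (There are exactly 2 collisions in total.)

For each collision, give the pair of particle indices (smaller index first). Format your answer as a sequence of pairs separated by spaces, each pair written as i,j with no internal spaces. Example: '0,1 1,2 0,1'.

Collision at t=2: particles 1 and 2 swap velocities; positions: p0=7 p1=19 p2=19 p3=20; velocities now: v0=0 v1=2 v2=4 v3=2
Collision at t=5/2: particles 2 and 3 swap velocities; positions: p0=7 p1=20 p2=21 p3=21; velocities now: v0=0 v1=2 v2=2 v3=4

Answer: 1,2 2,3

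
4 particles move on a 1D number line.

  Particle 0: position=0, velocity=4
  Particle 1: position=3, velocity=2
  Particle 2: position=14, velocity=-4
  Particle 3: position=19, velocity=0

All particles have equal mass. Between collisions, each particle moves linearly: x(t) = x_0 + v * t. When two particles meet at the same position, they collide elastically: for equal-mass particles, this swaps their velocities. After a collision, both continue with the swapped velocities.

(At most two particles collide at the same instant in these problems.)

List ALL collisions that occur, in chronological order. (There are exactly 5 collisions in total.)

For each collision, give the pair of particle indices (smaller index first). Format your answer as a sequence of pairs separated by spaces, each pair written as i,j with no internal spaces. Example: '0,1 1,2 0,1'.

Collision at t=3/2: particles 0 and 1 swap velocities; positions: p0=6 p1=6 p2=8 p3=19; velocities now: v0=2 v1=4 v2=-4 v3=0
Collision at t=7/4: particles 1 and 2 swap velocities; positions: p0=13/2 p1=7 p2=7 p3=19; velocities now: v0=2 v1=-4 v2=4 v3=0
Collision at t=11/6: particles 0 and 1 swap velocities; positions: p0=20/3 p1=20/3 p2=22/3 p3=19; velocities now: v0=-4 v1=2 v2=4 v3=0
Collision at t=19/4: particles 2 and 3 swap velocities; positions: p0=-5 p1=25/2 p2=19 p3=19; velocities now: v0=-4 v1=2 v2=0 v3=4
Collision at t=8: particles 1 and 2 swap velocities; positions: p0=-18 p1=19 p2=19 p3=32; velocities now: v0=-4 v1=0 v2=2 v3=4

Answer: 0,1 1,2 0,1 2,3 1,2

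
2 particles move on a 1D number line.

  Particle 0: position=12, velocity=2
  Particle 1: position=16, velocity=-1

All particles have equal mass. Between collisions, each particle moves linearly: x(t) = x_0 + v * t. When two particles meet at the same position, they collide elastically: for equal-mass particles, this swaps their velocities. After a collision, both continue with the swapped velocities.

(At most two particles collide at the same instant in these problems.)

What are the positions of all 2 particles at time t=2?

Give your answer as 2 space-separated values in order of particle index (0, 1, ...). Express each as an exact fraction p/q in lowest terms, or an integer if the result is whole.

Collision at t=4/3: particles 0 and 1 swap velocities; positions: p0=44/3 p1=44/3; velocities now: v0=-1 v1=2
Advance to t=2 (no further collisions before then); velocities: v0=-1 v1=2; positions = 14 16

Answer: 14 16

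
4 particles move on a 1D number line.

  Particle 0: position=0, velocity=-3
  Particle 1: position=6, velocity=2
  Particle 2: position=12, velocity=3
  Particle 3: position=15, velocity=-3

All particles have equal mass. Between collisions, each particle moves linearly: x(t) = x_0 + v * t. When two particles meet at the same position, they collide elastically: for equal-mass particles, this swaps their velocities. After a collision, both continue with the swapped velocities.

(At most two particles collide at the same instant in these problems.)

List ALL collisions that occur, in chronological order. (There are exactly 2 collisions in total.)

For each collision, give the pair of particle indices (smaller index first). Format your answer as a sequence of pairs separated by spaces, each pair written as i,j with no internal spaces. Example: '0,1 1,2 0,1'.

Collision at t=1/2: particles 2 and 3 swap velocities; positions: p0=-3/2 p1=7 p2=27/2 p3=27/2; velocities now: v0=-3 v1=2 v2=-3 v3=3
Collision at t=9/5: particles 1 and 2 swap velocities; positions: p0=-27/5 p1=48/5 p2=48/5 p3=87/5; velocities now: v0=-3 v1=-3 v2=2 v3=3

Answer: 2,3 1,2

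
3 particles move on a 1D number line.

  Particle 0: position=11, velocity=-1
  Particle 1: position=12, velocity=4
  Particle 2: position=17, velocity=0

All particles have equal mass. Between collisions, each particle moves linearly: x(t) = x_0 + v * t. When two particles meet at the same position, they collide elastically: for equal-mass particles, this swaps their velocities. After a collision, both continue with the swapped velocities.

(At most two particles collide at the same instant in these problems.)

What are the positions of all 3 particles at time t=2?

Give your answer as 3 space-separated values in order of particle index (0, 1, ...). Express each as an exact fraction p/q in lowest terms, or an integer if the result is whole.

Collision at t=5/4: particles 1 and 2 swap velocities; positions: p0=39/4 p1=17 p2=17; velocities now: v0=-1 v1=0 v2=4
Advance to t=2 (no further collisions before then); velocities: v0=-1 v1=0 v2=4; positions = 9 17 20

Answer: 9 17 20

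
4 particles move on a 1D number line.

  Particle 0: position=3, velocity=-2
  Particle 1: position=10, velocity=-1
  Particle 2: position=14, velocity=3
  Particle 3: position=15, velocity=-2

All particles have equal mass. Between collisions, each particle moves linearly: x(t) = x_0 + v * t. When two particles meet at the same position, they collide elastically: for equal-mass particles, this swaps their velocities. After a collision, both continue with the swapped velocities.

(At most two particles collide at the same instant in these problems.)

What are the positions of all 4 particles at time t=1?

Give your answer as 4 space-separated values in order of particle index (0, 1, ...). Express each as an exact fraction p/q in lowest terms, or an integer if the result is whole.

Collision at t=1/5: particles 2 and 3 swap velocities; positions: p0=13/5 p1=49/5 p2=73/5 p3=73/5; velocities now: v0=-2 v1=-1 v2=-2 v3=3
Advance to t=1 (no further collisions before then); velocities: v0=-2 v1=-1 v2=-2 v3=3; positions = 1 9 13 17

Answer: 1 9 13 17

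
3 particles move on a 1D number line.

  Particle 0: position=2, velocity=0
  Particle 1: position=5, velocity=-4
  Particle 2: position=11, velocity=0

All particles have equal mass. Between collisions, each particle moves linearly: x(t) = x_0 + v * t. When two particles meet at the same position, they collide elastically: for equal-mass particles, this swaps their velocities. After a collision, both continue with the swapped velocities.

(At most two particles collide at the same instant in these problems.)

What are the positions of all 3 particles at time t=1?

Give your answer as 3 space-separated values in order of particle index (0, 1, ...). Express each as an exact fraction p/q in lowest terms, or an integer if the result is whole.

Answer: 1 2 11

Derivation:
Collision at t=3/4: particles 0 and 1 swap velocities; positions: p0=2 p1=2 p2=11; velocities now: v0=-4 v1=0 v2=0
Advance to t=1 (no further collisions before then); velocities: v0=-4 v1=0 v2=0; positions = 1 2 11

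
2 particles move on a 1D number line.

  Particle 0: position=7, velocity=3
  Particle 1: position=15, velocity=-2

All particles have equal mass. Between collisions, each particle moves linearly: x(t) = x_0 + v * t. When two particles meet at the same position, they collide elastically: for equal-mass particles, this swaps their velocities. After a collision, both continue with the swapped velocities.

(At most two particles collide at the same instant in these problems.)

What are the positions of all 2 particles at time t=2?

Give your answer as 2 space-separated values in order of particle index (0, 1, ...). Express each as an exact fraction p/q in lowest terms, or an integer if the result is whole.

Collision at t=8/5: particles 0 and 1 swap velocities; positions: p0=59/5 p1=59/5; velocities now: v0=-2 v1=3
Advance to t=2 (no further collisions before then); velocities: v0=-2 v1=3; positions = 11 13

Answer: 11 13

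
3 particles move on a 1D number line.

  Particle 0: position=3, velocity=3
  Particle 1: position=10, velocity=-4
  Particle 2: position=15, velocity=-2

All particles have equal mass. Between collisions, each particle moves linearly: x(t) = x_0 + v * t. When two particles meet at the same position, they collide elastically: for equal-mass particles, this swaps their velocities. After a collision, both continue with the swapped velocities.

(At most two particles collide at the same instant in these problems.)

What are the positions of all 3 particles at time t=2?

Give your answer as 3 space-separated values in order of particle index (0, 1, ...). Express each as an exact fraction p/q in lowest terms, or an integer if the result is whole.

Answer: 2 9 11

Derivation:
Collision at t=1: particles 0 and 1 swap velocities; positions: p0=6 p1=6 p2=13; velocities now: v0=-4 v1=3 v2=-2
Advance to t=2 (no further collisions before then); velocities: v0=-4 v1=3 v2=-2; positions = 2 9 11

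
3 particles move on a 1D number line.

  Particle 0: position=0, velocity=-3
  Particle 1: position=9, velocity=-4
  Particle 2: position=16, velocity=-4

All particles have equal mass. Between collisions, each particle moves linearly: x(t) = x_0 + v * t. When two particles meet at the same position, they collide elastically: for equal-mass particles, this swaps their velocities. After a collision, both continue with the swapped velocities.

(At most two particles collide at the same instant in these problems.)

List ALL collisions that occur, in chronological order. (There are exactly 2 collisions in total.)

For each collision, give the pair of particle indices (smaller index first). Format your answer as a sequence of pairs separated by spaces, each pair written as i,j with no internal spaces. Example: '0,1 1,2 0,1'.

Collision at t=9: particles 0 and 1 swap velocities; positions: p0=-27 p1=-27 p2=-20; velocities now: v0=-4 v1=-3 v2=-4
Collision at t=16: particles 1 and 2 swap velocities; positions: p0=-55 p1=-48 p2=-48; velocities now: v0=-4 v1=-4 v2=-3

Answer: 0,1 1,2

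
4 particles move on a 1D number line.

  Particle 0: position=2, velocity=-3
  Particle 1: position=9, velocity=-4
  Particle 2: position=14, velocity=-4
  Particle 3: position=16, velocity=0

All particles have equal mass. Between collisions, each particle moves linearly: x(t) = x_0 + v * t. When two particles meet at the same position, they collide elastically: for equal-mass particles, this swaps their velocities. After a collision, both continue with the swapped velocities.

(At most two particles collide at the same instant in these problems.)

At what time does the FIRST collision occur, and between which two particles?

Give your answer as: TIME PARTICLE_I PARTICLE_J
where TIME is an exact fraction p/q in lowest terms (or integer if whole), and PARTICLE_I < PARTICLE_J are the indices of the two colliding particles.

Answer: 7 0 1

Derivation:
Pair (0,1): pos 2,9 vel -3,-4 -> gap=7, closing at 1/unit, collide at t=7
Pair (1,2): pos 9,14 vel -4,-4 -> not approaching (rel speed 0 <= 0)
Pair (2,3): pos 14,16 vel -4,0 -> not approaching (rel speed -4 <= 0)
Earliest collision: t=7 between 0 and 1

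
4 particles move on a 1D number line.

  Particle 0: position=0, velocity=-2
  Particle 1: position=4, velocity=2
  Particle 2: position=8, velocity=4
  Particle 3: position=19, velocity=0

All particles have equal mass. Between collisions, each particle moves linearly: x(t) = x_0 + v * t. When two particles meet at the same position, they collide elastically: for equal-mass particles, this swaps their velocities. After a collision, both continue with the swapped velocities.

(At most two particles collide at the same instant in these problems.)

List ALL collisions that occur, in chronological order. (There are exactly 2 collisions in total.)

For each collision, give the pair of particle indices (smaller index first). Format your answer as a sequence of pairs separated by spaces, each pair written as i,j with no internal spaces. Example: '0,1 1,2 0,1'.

Collision at t=11/4: particles 2 and 3 swap velocities; positions: p0=-11/2 p1=19/2 p2=19 p3=19; velocities now: v0=-2 v1=2 v2=0 v3=4
Collision at t=15/2: particles 1 and 2 swap velocities; positions: p0=-15 p1=19 p2=19 p3=38; velocities now: v0=-2 v1=0 v2=2 v3=4

Answer: 2,3 1,2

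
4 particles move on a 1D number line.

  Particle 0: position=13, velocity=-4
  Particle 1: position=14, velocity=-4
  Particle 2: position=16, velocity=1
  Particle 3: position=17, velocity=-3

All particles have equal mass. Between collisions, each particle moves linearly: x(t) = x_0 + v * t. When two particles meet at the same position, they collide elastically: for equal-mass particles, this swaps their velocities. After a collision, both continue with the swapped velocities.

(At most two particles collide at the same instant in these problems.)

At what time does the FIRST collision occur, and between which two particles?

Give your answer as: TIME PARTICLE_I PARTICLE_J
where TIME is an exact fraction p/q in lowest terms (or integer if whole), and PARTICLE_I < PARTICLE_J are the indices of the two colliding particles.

Answer: 1/4 2 3

Derivation:
Pair (0,1): pos 13,14 vel -4,-4 -> not approaching (rel speed 0 <= 0)
Pair (1,2): pos 14,16 vel -4,1 -> not approaching (rel speed -5 <= 0)
Pair (2,3): pos 16,17 vel 1,-3 -> gap=1, closing at 4/unit, collide at t=1/4
Earliest collision: t=1/4 between 2 and 3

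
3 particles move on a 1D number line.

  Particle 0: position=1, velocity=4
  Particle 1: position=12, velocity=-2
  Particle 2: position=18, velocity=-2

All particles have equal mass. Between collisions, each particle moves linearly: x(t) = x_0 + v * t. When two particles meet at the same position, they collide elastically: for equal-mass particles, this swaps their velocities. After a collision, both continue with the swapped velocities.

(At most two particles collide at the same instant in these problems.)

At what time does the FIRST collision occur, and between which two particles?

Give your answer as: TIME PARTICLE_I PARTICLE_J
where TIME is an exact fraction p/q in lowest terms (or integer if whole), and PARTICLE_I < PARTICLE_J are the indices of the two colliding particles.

Answer: 11/6 0 1

Derivation:
Pair (0,1): pos 1,12 vel 4,-2 -> gap=11, closing at 6/unit, collide at t=11/6
Pair (1,2): pos 12,18 vel -2,-2 -> not approaching (rel speed 0 <= 0)
Earliest collision: t=11/6 between 0 and 1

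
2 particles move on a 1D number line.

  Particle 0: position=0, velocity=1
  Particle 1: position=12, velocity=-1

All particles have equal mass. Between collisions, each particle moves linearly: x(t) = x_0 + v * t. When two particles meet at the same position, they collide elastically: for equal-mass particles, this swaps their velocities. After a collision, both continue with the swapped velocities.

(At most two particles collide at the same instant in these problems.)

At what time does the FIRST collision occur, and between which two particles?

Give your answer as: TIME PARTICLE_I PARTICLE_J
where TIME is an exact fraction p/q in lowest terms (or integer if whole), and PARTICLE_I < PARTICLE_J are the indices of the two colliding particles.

Answer: 6 0 1

Derivation:
Pair (0,1): pos 0,12 vel 1,-1 -> gap=12, closing at 2/unit, collide at t=6
Earliest collision: t=6 between 0 and 1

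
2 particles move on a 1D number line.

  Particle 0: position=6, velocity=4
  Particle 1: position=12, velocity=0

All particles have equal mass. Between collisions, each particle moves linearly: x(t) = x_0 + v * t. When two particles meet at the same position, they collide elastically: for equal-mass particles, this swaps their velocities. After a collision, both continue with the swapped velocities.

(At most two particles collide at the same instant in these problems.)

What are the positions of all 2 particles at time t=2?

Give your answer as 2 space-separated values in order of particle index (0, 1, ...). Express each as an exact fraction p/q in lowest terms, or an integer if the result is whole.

Answer: 12 14

Derivation:
Collision at t=3/2: particles 0 and 1 swap velocities; positions: p0=12 p1=12; velocities now: v0=0 v1=4
Advance to t=2 (no further collisions before then); velocities: v0=0 v1=4; positions = 12 14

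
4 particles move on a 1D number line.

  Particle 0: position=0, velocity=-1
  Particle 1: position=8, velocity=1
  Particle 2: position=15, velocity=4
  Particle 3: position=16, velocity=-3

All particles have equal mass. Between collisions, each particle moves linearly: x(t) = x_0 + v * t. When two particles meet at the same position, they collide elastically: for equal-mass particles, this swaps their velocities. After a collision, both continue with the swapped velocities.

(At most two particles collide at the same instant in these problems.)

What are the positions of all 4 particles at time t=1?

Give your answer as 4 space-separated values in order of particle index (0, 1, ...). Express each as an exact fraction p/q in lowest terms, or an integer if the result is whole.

Collision at t=1/7: particles 2 and 3 swap velocities; positions: p0=-1/7 p1=57/7 p2=109/7 p3=109/7; velocities now: v0=-1 v1=1 v2=-3 v3=4
Advance to t=1 (no further collisions before then); velocities: v0=-1 v1=1 v2=-3 v3=4; positions = -1 9 13 19

Answer: -1 9 13 19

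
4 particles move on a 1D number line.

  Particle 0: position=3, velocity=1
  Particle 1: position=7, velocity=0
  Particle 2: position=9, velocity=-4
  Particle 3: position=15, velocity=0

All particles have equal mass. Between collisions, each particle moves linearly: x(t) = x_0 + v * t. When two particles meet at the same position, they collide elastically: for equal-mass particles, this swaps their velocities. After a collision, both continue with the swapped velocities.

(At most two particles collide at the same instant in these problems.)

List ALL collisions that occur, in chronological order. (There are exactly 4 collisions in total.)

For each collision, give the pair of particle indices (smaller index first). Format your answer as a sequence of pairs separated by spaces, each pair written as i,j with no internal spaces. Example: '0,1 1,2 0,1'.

Answer: 1,2 0,1 1,2 2,3

Derivation:
Collision at t=1/2: particles 1 and 2 swap velocities; positions: p0=7/2 p1=7 p2=7 p3=15; velocities now: v0=1 v1=-4 v2=0 v3=0
Collision at t=6/5: particles 0 and 1 swap velocities; positions: p0=21/5 p1=21/5 p2=7 p3=15; velocities now: v0=-4 v1=1 v2=0 v3=0
Collision at t=4: particles 1 and 2 swap velocities; positions: p0=-7 p1=7 p2=7 p3=15; velocities now: v0=-4 v1=0 v2=1 v3=0
Collision at t=12: particles 2 and 3 swap velocities; positions: p0=-39 p1=7 p2=15 p3=15; velocities now: v0=-4 v1=0 v2=0 v3=1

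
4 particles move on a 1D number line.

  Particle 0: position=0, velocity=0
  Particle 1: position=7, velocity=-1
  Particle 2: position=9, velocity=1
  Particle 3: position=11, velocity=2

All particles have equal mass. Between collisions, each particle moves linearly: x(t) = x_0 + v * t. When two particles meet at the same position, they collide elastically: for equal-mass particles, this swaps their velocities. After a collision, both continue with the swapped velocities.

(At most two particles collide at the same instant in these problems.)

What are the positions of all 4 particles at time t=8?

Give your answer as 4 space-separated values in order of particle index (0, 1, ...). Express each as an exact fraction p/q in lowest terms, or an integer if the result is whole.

Answer: -1 0 17 27

Derivation:
Collision at t=7: particles 0 and 1 swap velocities; positions: p0=0 p1=0 p2=16 p3=25; velocities now: v0=-1 v1=0 v2=1 v3=2
Advance to t=8 (no further collisions before then); velocities: v0=-1 v1=0 v2=1 v3=2; positions = -1 0 17 27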